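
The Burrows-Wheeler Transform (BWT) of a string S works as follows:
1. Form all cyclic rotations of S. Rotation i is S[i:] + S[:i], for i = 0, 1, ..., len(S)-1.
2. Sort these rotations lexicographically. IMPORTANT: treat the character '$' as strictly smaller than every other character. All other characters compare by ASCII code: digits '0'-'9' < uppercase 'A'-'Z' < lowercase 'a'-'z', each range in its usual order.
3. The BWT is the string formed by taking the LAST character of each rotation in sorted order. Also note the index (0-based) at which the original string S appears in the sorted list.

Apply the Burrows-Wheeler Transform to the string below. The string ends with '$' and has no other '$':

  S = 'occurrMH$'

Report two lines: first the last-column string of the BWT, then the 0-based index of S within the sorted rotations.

Answer: HMroc$ruc
5

Derivation:
All 9 rotations (rotation i = S[i:]+S[:i]):
  rot[0] = occurrMH$
  rot[1] = ccurrMH$o
  rot[2] = currMH$oc
  rot[3] = urrMH$occ
  rot[4] = rrMH$occu
  rot[5] = rMH$occur
  rot[6] = MH$occurr
  rot[7] = H$occurrM
  rot[8] = $occurrMH
Sorted (with $ < everything):
  sorted[0] = $occurrMH  (last char: 'H')
  sorted[1] = H$occurrM  (last char: 'M')
  sorted[2] = MH$occurr  (last char: 'r')
  sorted[3] = ccurrMH$o  (last char: 'o')
  sorted[4] = currMH$oc  (last char: 'c')
  sorted[5] = occurrMH$  (last char: '$')
  sorted[6] = rMH$occur  (last char: 'r')
  sorted[7] = rrMH$occu  (last char: 'u')
  sorted[8] = urrMH$occ  (last char: 'c')
Last column: HMroc$ruc
Original string S is at sorted index 5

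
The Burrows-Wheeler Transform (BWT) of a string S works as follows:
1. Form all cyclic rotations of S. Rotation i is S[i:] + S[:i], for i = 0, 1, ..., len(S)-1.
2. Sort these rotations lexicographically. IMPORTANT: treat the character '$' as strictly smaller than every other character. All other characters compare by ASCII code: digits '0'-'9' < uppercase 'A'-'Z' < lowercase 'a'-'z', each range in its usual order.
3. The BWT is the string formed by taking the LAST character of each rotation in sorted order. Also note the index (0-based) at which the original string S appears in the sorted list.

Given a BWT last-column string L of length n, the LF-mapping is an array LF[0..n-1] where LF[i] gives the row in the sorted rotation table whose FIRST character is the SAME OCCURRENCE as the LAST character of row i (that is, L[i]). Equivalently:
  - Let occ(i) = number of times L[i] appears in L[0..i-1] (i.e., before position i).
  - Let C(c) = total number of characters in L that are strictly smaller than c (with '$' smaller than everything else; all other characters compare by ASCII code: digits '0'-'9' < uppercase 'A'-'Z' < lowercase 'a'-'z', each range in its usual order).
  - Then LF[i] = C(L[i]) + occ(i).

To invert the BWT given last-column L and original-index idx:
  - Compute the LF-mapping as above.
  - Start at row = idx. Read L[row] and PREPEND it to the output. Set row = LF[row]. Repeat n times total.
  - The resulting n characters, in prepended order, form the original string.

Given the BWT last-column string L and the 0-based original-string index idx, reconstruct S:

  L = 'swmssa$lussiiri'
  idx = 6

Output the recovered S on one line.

LF mapping: 8 14 6 9 10 1 0 5 13 11 12 2 3 7 4
Walk LF starting at row 6, prepending L[row]:
  step 1: row=6, L[6]='$', prepend. Next row=LF[6]=0
  step 2: row=0, L[0]='s', prepend. Next row=LF[0]=8
  step 3: row=8, L[8]='u', prepend. Next row=LF[8]=13
  step 4: row=13, L[13]='r', prepend. Next row=LF[13]=7
  step 5: row=7, L[7]='l', prepend. Next row=LF[7]=5
  step 6: row=5, L[5]='a', prepend. Next row=LF[5]=1
  step 7: row=1, L[1]='w', prepend. Next row=LF[1]=14
  step 8: row=14, L[14]='i', prepend. Next row=LF[14]=4
  step 9: row=4, L[4]='s', prepend. Next row=LF[4]=10
  step 10: row=10, L[10]='s', prepend. Next row=LF[10]=12
  step 11: row=12, L[12]='i', prepend. Next row=LF[12]=3
  step 12: row=3, L[3]='s', prepend. Next row=LF[3]=9
  step 13: row=9, L[9]='s', prepend. Next row=LF[9]=11
  step 14: row=11, L[11]='i', prepend. Next row=LF[11]=2
  step 15: row=2, L[2]='m', prepend. Next row=LF[2]=6
Reversed output: mississiwalrus$

Answer: mississiwalrus$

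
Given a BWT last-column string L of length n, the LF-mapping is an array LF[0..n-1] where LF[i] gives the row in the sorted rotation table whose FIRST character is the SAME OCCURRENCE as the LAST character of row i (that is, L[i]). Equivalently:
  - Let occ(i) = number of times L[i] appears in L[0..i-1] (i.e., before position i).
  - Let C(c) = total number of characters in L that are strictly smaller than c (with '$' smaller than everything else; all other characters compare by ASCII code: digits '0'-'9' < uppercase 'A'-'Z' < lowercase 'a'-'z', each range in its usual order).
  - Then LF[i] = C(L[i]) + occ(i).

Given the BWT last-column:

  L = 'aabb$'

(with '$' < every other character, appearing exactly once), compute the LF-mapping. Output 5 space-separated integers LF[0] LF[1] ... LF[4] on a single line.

Char counts: '$':1, 'a':2, 'b':2
C (first-col start): C('$')=0, C('a')=1, C('b')=3
L[0]='a': occ=0, LF[0]=C('a')+0=1+0=1
L[1]='a': occ=1, LF[1]=C('a')+1=1+1=2
L[2]='b': occ=0, LF[2]=C('b')+0=3+0=3
L[3]='b': occ=1, LF[3]=C('b')+1=3+1=4
L[4]='$': occ=0, LF[4]=C('$')+0=0+0=0

Answer: 1 2 3 4 0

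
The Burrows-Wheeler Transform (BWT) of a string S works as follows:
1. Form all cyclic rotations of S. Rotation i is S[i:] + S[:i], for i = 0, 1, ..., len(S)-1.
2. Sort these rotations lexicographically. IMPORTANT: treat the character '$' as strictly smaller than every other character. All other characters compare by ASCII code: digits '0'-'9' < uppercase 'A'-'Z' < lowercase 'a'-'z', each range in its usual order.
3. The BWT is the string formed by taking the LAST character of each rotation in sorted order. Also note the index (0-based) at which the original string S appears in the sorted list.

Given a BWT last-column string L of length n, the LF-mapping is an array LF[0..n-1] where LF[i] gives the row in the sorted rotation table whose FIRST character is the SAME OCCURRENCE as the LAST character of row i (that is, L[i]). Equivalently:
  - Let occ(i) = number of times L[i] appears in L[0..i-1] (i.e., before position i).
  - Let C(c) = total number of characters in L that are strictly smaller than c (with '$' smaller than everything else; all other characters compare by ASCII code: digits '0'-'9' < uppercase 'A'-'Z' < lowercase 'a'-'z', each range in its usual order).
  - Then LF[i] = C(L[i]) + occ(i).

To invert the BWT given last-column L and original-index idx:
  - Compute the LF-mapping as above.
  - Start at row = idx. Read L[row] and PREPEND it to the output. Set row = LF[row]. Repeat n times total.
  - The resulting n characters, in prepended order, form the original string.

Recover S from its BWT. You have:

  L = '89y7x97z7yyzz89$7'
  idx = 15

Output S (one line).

LF mapping: 5 7 11 1 10 8 2 14 3 12 13 15 16 6 9 0 4
Walk LF starting at row 15, prepending L[row]:
  step 1: row=15, L[15]='$', prepend. Next row=LF[15]=0
  step 2: row=0, L[0]='8', prepend. Next row=LF[0]=5
  step 3: row=5, L[5]='9', prepend. Next row=LF[5]=8
  step 4: row=8, L[8]='7', prepend. Next row=LF[8]=3
  step 5: row=3, L[3]='7', prepend. Next row=LF[3]=1
  step 6: row=1, L[1]='9', prepend. Next row=LF[1]=7
  step 7: row=7, L[7]='z', prepend. Next row=LF[7]=14
  step 8: row=14, L[14]='9', prepend. Next row=LF[14]=9
  step 9: row=9, L[9]='y', prepend. Next row=LF[9]=12
  step 10: row=12, L[12]='z', prepend. Next row=LF[12]=16
  step 11: row=16, L[16]='7', prepend. Next row=LF[16]=4
  step 12: row=4, L[4]='x', prepend. Next row=LF[4]=10
  step 13: row=10, L[10]='y', prepend. Next row=LF[10]=13
  step 14: row=13, L[13]='8', prepend. Next row=LF[13]=6
  step 15: row=6, L[6]='7', prepend. Next row=LF[6]=2
  step 16: row=2, L[2]='y', prepend. Next row=LF[2]=11
  step 17: row=11, L[11]='z', prepend. Next row=LF[11]=15
Reversed output: zy78yx7zy9z97798$

Answer: zy78yx7zy9z97798$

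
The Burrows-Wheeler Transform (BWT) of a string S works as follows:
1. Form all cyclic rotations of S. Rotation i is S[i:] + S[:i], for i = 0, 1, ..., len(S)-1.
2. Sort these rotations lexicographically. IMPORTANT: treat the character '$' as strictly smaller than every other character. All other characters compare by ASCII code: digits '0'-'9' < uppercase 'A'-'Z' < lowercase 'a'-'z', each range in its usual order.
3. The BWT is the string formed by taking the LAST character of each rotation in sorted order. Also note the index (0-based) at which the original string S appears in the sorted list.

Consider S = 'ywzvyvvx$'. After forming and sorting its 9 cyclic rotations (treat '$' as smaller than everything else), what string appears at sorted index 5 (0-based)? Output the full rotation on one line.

All 9 rotations (rotation i = S[i:]+S[:i]):
  rot[0] = ywzvyvvx$
  rot[1] = wzvyvvx$y
  rot[2] = zvyvvx$yw
  rot[3] = vyvvx$ywz
  rot[4] = yvvx$ywzv
  rot[5] = vvx$ywzvy
  rot[6] = vx$ywzvyv
  rot[7] = x$ywzvyvv
  rot[8] = $ywzvyvvx
Sorted (with $ < everything):
  sorted[0] = $ywzvyvvx
  sorted[1] = vvx$ywzvy
  sorted[2] = vx$ywzvyv
  sorted[3] = vyvvx$ywz
  sorted[4] = wzvyvvx$y
  sorted[5] = x$ywzvyvv
  sorted[6] = yvvx$ywzv
  sorted[7] = ywzvyvvx$
  sorted[8] = zvyvvx$yw
sorted[5] = x$ywzvyvv

Answer: x$ywzvyvv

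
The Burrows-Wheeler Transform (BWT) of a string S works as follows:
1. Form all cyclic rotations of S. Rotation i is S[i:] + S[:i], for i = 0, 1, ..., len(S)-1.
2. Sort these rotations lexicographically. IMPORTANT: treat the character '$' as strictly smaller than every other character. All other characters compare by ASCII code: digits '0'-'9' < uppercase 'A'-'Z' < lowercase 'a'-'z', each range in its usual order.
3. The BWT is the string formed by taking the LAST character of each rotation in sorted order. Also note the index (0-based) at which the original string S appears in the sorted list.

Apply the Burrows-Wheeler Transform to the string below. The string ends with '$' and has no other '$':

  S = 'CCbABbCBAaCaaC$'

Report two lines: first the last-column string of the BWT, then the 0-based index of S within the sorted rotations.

All 15 rotations (rotation i = S[i:]+S[:i]):
  rot[0] = CCbABbCBAaCaaC$
  rot[1] = CbABbCBAaCaaC$C
  rot[2] = bABbCBAaCaaC$CC
  rot[3] = ABbCBAaCaaC$CCb
  rot[4] = BbCBAaCaaC$CCbA
  rot[5] = bCBAaCaaC$CCbAB
  rot[6] = CBAaCaaC$CCbABb
  rot[7] = BAaCaaC$CCbABbC
  rot[8] = AaCaaC$CCbABbCB
  rot[9] = aCaaC$CCbABbCBA
  rot[10] = CaaC$CCbABbCBAa
  rot[11] = aaC$CCbABbCBAaC
  rot[12] = aC$CCbABbCBAaCa
  rot[13] = C$CCbABbCBAaCaa
  rot[14] = $CCbABbCBAaCaaC
Sorted (with $ < everything):
  sorted[0] = $CCbABbCBAaCaaC  (last char: 'C')
  sorted[1] = ABbCBAaCaaC$CCb  (last char: 'b')
  sorted[2] = AaCaaC$CCbABbCB  (last char: 'B')
  sorted[3] = BAaCaaC$CCbABbC  (last char: 'C')
  sorted[4] = BbCBAaCaaC$CCbA  (last char: 'A')
  sorted[5] = C$CCbABbCBAaCaa  (last char: 'a')
  sorted[6] = CBAaCaaC$CCbABb  (last char: 'b')
  sorted[7] = CCbABbCBAaCaaC$  (last char: '$')
  sorted[8] = CaaC$CCbABbCBAa  (last char: 'a')
  sorted[9] = CbABbCBAaCaaC$C  (last char: 'C')
  sorted[10] = aC$CCbABbCBAaCa  (last char: 'a')
  sorted[11] = aCaaC$CCbABbCBA  (last char: 'A')
  sorted[12] = aaC$CCbABbCBAaC  (last char: 'C')
  sorted[13] = bABbCBAaCaaC$CC  (last char: 'C')
  sorted[14] = bCBAaCaaC$CCbAB  (last char: 'B')
Last column: CbBCAab$aCaACCB
Original string S is at sorted index 7

Answer: CbBCAab$aCaACCB
7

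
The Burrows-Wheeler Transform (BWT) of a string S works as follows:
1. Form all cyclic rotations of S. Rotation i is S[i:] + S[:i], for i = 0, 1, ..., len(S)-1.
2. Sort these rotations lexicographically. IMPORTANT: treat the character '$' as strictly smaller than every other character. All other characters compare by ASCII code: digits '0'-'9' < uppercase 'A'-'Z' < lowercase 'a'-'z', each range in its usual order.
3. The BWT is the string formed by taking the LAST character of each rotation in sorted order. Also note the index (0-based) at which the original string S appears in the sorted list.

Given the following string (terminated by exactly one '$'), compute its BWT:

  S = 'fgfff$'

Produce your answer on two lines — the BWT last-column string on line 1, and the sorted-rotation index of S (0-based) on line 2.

Answer: fffg$f
4

Derivation:
All 6 rotations (rotation i = S[i:]+S[:i]):
  rot[0] = fgfff$
  rot[1] = gfff$f
  rot[2] = fff$fg
  rot[3] = ff$fgf
  rot[4] = f$fgff
  rot[5] = $fgfff
Sorted (with $ < everything):
  sorted[0] = $fgfff  (last char: 'f')
  sorted[1] = f$fgff  (last char: 'f')
  sorted[2] = ff$fgf  (last char: 'f')
  sorted[3] = fff$fg  (last char: 'g')
  sorted[4] = fgfff$  (last char: '$')
  sorted[5] = gfff$f  (last char: 'f')
Last column: fffg$f
Original string S is at sorted index 4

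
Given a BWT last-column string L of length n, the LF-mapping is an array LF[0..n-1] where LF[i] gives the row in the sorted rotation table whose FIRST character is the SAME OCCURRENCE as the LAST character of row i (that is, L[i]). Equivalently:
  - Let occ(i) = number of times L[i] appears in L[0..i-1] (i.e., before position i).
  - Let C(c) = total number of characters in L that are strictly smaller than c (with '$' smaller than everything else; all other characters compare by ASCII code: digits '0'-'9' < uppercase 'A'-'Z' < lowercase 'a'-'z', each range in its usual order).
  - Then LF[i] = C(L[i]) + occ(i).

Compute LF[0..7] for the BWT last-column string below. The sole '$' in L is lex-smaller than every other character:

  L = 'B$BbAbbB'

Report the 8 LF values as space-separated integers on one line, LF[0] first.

Answer: 2 0 3 5 1 6 7 4

Derivation:
Char counts: '$':1, 'A':1, 'B':3, 'b':3
C (first-col start): C('$')=0, C('A')=1, C('B')=2, C('b')=5
L[0]='B': occ=0, LF[0]=C('B')+0=2+0=2
L[1]='$': occ=0, LF[1]=C('$')+0=0+0=0
L[2]='B': occ=1, LF[2]=C('B')+1=2+1=3
L[3]='b': occ=0, LF[3]=C('b')+0=5+0=5
L[4]='A': occ=0, LF[4]=C('A')+0=1+0=1
L[5]='b': occ=1, LF[5]=C('b')+1=5+1=6
L[6]='b': occ=2, LF[6]=C('b')+2=5+2=7
L[7]='B': occ=2, LF[7]=C('B')+2=2+2=4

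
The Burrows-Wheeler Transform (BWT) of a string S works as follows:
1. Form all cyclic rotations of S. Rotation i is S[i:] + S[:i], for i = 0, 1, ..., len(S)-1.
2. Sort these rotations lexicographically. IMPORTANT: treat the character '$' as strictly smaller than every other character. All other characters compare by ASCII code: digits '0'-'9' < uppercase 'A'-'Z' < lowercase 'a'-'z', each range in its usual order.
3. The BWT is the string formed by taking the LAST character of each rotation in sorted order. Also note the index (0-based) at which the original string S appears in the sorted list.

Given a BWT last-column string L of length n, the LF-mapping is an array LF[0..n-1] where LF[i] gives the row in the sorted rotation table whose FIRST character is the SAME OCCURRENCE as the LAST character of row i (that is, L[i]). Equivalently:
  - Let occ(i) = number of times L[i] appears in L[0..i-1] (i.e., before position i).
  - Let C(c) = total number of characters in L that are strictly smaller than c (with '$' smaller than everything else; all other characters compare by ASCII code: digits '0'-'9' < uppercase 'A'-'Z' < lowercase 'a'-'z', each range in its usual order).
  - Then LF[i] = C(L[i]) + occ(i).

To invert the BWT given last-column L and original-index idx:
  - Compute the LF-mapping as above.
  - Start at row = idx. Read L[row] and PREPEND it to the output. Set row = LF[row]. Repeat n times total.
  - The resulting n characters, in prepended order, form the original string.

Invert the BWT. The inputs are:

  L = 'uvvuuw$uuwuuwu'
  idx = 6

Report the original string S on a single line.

LF mapping: 1 9 10 2 3 11 0 4 5 12 6 7 13 8
Walk LF starting at row 6, prepending L[row]:
  step 1: row=6, L[6]='$', prepend. Next row=LF[6]=0
  step 2: row=0, L[0]='u', prepend. Next row=LF[0]=1
  step 3: row=1, L[1]='v', prepend. Next row=LF[1]=9
  step 4: row=9, L[9]='w', prepend. Next row=LF[9]=12
  step 5: row=12, L[12]='w', prepend. Next row=LF[12]=13
  step 6: row=13, L[13]='u', prepend. Next row=LF[13]=8
  step 7: row=8, L[8]='u', prepend. Next row=LF[8]=5
  step 8: row=5, L[5]='w', prepend. Next row=LF[5]=11
  step 9: row=11, L[11]='u', prepend. Next row=LF[11]=7
  step 10: row=7, L[7]='u', prepend. Next row=LF[7]=4
  step 11: row=4, L[4]='u', prepend. Next row=LF[4]=3
  step 12: row=3, L[3]='u', prepend. Next row=LF[3]=2
  step 13: row=2, L[2]='v', prepend. Next row=LF[2]=10
  step 14: row=10, L[10]='u', prepend. Next row=LF[10]=6
Reversed output: uvuuuuwuuwwvu$

Answer: uvuuuuwuuwwvu$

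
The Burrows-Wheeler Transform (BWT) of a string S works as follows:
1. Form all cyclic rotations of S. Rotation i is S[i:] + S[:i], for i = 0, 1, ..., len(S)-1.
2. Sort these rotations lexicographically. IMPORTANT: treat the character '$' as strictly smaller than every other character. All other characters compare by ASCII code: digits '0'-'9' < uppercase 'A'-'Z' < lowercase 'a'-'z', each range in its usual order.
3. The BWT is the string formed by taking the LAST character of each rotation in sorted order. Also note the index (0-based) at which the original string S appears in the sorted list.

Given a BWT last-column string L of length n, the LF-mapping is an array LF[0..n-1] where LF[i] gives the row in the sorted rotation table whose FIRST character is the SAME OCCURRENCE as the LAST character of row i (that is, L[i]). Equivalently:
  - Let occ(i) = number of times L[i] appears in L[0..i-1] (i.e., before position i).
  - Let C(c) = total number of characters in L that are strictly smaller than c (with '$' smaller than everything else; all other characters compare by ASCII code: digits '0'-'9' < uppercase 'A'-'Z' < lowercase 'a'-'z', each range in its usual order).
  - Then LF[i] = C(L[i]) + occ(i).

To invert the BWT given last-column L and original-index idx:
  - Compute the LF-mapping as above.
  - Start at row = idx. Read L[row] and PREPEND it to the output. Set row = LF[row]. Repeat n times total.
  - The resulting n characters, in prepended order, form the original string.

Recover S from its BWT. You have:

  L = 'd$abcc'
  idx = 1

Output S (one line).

LF mapping: 5 0 1 2 3 4
Walk LF starting at row 1, prepending L[row]:
  step 1: row=1, L[1]='$', prepend. Next row=LF[1]=0
  step 2: row=0, L[0]='d', prepend. Next row=LF[0]=5
  step 3: row=5, L[5]='c', prepend. Next row=LF[5]=4
  step 4: row=4, L[4]='c', prepend. Next row=LF[4]=3
  step 5: row=3, L[3]='b', prepend. Next row=LF[3]=2
  step 6: row=2, L[2]='a', prepend. Next row=LF[2]=1
Reversed output: abccd$

Answer: abccd$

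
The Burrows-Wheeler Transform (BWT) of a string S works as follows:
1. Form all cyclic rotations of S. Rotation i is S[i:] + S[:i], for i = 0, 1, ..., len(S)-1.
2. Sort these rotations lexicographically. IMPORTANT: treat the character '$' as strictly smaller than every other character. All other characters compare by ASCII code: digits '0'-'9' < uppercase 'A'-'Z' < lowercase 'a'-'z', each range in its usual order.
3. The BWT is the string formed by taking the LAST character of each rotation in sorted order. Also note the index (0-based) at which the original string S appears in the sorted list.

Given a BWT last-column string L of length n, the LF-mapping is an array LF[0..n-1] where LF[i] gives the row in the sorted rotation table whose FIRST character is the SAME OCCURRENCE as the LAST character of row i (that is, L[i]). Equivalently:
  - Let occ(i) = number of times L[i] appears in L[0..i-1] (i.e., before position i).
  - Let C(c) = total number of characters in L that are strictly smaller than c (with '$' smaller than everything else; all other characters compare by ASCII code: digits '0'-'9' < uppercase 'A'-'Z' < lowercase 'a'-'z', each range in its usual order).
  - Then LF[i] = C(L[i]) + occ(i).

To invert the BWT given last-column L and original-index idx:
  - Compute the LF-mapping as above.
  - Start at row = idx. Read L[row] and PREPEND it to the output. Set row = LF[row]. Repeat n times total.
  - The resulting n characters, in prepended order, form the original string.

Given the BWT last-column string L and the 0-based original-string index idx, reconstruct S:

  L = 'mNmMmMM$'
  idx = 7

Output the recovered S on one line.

LF mapping: 5 4 6 1 7 2 3 0
Walk LF starting at row 7, prepending L[row]:
  step 1: row=7, L[7]='$', prepend. Next row=LF[7]=0
  step 2: row=0, L[0]='m', prepend. Next row=LF[0]=5
  step 3: row=5, L[5]='M', prepend. Next row=LF[5]=2
  step 4: row=2, L[2]='m', prepend. Next row=LF[2]=6
  step 5: row=6, L[6]='M', prepend. Next row=LF[6]=3
  step 6: row=3, L[3]='M', prepend. Next row=LF[3]=1
  step 7: row=1, L[1]='N', prepend. Next row=LF[1]=4
  step 8: row=4, L[4]='m', prepend. Next row=LF[4]=7
Reversed output: mNMMmMm$

Answer: mNMMmMm$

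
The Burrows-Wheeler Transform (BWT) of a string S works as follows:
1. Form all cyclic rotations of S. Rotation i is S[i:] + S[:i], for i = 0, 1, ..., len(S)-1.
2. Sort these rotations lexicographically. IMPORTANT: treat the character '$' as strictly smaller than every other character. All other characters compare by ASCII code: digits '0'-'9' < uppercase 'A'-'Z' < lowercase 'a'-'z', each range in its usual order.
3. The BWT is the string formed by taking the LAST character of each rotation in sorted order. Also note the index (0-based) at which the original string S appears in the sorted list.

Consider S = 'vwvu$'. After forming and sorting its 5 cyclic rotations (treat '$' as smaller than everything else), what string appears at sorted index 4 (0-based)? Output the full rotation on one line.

All 5 rotations (rotation i = S[i:]+S[:i]):
  rot[0] = vwvu$
  rot[1] = wvu$v
  rot[2] = vu$vw
  rot[3] = u$vwv
  rot[4] = $vwvu
Sorted (with $ < everything):
  sorted[0] = $vwvu
  sorted[1] = u$vwv
  sorted[2] = vu$vw
  sorted[3] = vwvu$
  sorted[4] = wvu$v
sorted[4] = wvu$v

Answer: wvu$v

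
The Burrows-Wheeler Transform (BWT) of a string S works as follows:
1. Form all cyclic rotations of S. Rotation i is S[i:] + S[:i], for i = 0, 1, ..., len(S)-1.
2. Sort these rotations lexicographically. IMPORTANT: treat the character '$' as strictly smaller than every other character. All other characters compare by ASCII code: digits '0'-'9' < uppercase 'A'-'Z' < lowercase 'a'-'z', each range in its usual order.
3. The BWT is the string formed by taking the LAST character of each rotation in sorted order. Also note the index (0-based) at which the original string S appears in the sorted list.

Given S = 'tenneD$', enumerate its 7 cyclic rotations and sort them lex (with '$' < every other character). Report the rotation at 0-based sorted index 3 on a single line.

Answer: enneD$t

Derivation:
All 7 rotations (rotation i = S[i:]+S[:i]):
  rot[0] = tenneD$
  rot[1] = enneD$t
  rot[2] = nneD$te
  rot[3] = neD$ten
  rot[4] = eD$tenn
  rot[5] = D$tenne
  rot[6] = $tenneD
Sorted (with $ < everything):
  sorted[0] = $tenneD
  sorted[1] = D$tenne
  sorted[2] = eD$tenn
  sorted[3] = enneD$t
  sorted[4] = neD$ten
  sorted[5] = nneD$te
  sorted[6] = tenneD$
sorted[3] = enneD$t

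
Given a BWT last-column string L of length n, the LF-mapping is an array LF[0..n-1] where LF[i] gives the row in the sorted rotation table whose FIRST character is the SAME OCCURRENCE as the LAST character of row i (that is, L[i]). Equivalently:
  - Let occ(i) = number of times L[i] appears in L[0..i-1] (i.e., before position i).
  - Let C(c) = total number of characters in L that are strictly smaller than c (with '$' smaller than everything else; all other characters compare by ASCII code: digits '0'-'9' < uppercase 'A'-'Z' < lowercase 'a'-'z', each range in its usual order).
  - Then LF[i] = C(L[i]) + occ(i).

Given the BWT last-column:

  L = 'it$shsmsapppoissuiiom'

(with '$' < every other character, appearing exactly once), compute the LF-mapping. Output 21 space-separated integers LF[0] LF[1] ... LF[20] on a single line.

Char counts: '$':1, 'a':1, 'h':1, 'i':4, 'm':2, 'o':2, 'p':3, 's':5, 't':1, 'u':1
C (first-col start): C('$')=0, C('a')=1, C('h')=2, C('i')=3, C('m')=7, C('o')=9, C('p')=11, C('s')=14, C('t')=19, C('u')=20
L[0]='i': occ=0, LF[0]=C('i')+0=3+0=3
L[1]='t': occ=0, LF[1]=C('t')+0=19+0=19
L[2]='$': occ=0, LF[2]=C('$')+0=0+0=0
L[3]='s': occ=0, LF[3]=C('s')+0=14+0=14
L[4]='h': occ=0, LF[4]=C('h')+0=2+0=2
L[5]='s': occ=1, LF[5]=C('s')+1=14+1=15
L[6]='m': occ=0, LF[6]=C('m')+0=7+0=7
L[7]='s': occ=2, LF[7]=C('s')+2=14+2=16
L[8]='a': occ=0, LF[8]=C('a')+0=1+0=1
L[9]='p': occ=0, LF[9]=C('p')+0=11+0=11
L[10]='p': occ=1, LF[10]=C('p')+1=11+1=12
L[11]='p': occ=2, LF[11]=C('p')+2=11+2=13
L[12]='o': occ=0, LF[12]=C('o')+0=9+0=9
L[13]='i': occ=1, LF[13]=C('i')+1=3+1=4
L[14]='s': occ=3, LF[14]=C('s')+3=14+3=17
L[15]='s': occ=4, LF[15]=C('s')+4=14+4=18
L[16]='u': occ=0, LF[16]=C('u')+0=20+0=20
L[17]='i': occ=2, LF[17]=C('i')+2=3+2=5
L[18]='i': occ=3, LF[18]=C('i')+3=3+3=6
L[19]='o': occ=1, LF[19]=C('o')+1=9+1=10
L[20]='m': occ=1, LF[20]=C('m')+1=7+1=8

Answer: 3 19 0 14 2 15 7 16 1 11 12 13 9 4 17 18 20 5 6 10 8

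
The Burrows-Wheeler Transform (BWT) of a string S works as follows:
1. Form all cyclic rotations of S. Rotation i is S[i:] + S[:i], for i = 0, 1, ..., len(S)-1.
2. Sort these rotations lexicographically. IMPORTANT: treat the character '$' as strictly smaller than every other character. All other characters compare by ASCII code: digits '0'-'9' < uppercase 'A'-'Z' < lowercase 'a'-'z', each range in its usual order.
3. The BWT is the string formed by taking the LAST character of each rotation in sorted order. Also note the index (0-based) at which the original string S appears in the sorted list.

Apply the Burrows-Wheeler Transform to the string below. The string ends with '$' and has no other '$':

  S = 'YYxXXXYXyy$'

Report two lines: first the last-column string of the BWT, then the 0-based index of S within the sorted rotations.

Answer: yxXXYX$YYyX
6

Derivation:
All 11 rotations (rotation i = S[i:]+S[:i]):
  rot[0] = YYxXXXYXyy$
  rot[1] = YxXXXYXyy$Y
  rot[2] = xXXXYXyy$YY
  rot[3] = XXXYXyy$YYx
  rot[4] = XXYXyy$YYxX
  rot[5] = XYXyy$YYxXX
  rot[6] = YXyy$YYxXXX
  rot[7] = Xyy$YYxXXXY
  rot[8] = yy$YYxXXXYX
  rot[9] = y$YYxXXXYXy
  rot[10] = $YYxXXXYXyy
Sorted (with $ < everything):
  sorted[0] = $YYxXXXYXyy  (last char: 'y')
  sorted[1] = XXXYXyy$YYx  (last char: 'x')
  sorted[2] = XXYXyy$YYxX  (last char: 'X')
  sorted[3] = XYXyy$YYxXX  (last char: 'X')
  sorted[4] = Xyy$YYxXXXY  (last char: 'Y')
  sorted[5] = YXyy$YYxXXX  (last char: 'X')
  sorted[6] = YYxXXXYXyy$  (last char: '$')
  sorted[7] = YxXXXYXyy$Y  (last char: 'Y')
  sorted[8] = xXXXYXyy$YY  (last char: 'Y')
  sorted[9] = y$YYxXXXYXy  (last char: 'y')
  sorted[10] = yy$YYxXXXYX  (last char: 'X')
Last column: yxXXYX$YYyX
Original string S is at sorted index 6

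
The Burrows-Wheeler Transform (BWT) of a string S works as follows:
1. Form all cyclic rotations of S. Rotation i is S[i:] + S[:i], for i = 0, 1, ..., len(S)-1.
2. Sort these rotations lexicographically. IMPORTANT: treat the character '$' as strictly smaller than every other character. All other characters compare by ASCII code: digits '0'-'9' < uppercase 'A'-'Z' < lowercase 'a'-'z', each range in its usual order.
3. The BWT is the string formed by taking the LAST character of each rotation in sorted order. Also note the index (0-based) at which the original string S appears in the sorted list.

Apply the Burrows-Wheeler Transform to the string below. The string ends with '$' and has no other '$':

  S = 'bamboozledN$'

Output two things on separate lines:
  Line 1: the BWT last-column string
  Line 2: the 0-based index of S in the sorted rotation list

Answer: Ndb$melzaboo
3

Derivation:
All 12 rotations (rotation i = S[i:]+S[:i]):
  rot[0] = bamboozledN$
  rot[1] = amboozledN$b
  rot[2] = mboozledN$ba
  rot[3] = boozledN$bam
  rot[4] = oozledN$bamb
  rot[5] = ozledN$bambo
  rot[6] = zledN$bamboo
  rot[7] = ledN$bambooz
  rot[8] = edN$bamboozl
  rot[9] = dN$bamboozle
  rot[10] = N$bamboozled
  rot[11] = $bamboozledN
Sorted (with $ < everything):
  sorted[0] = $bamboozledN  (last char: 'N')
  sorted[1] = N$bamboozled  (last char: 'd')
  sorted[2] = amboozledN$b  (last char: 'b')
  sorted[3] = bamboozledN$  (last char: '$')
  sorted[4] = boozledN$bam  (last char: 'm')
  sorted[5] = dN$bamboozle  (last char: 'e')
  sorted[6] = edN$bamboozl  (last char: 'l')
  sorted[7] = ledN$bambooz  (last char: 'z')
  sorted[8] = mboozledN$ba  (last char: 'a')
  sorted[9] = oozledN$bamb  (last char: 'b')
  sorted[10] = ozledN$bambo  (last char: 'o')
  sorted[11] = zledN$bamboo  (last char: 'o')
Last column: Ndb$melzaboo
Original string S is at sorted index 3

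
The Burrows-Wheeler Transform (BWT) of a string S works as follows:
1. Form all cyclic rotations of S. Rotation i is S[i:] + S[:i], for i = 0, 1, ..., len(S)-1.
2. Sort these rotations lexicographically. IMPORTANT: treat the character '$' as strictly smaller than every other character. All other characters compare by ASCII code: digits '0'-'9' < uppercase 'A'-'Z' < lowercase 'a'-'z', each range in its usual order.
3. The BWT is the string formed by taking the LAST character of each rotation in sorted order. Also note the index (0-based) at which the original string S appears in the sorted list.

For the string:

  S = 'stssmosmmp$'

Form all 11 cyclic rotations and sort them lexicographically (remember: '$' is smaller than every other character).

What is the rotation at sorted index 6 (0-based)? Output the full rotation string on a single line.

Answer: smmp$stssmo

Derivation:
All 11 rotations (rotation i = S[i:]+S[:i]):
  rot[0] = stssmosmmp$
  rot[1] = tssmosmmp$s
  rot[2] = ssmosmmp$st
  rot[3] = smosmmp$sts
  rot[4] = mosmmp$stss
  rot[5] = osmmp$stssm
  rot[6] = smmp$stssmo
  rot[7] = mmp$stssmos
  rot[8] = mp$stssmosm
  rot[9] = p$stssmosmm
  rot[10] = $stssmosmmp
Sorted (with $ < everything):
  sorted[0] = $stssmosmmp
  sorted[1] = mmp$stssmos
  sorted[2] = mosmmp$stss
  sorted[3] = mp$stssmosm
  sorted[4] = osmmp$stssm
  sorted[5] = p$stssmosmm
  sorted[6] = smmp$stssmo
  sorted[7] = smosmmp$sts
  sorted[8] = ssmosmmp$st
  sorted[9] = stssmosmmp$
  sorted[10] = tssmosmmp$s
sorted[6] = smmp$stssmo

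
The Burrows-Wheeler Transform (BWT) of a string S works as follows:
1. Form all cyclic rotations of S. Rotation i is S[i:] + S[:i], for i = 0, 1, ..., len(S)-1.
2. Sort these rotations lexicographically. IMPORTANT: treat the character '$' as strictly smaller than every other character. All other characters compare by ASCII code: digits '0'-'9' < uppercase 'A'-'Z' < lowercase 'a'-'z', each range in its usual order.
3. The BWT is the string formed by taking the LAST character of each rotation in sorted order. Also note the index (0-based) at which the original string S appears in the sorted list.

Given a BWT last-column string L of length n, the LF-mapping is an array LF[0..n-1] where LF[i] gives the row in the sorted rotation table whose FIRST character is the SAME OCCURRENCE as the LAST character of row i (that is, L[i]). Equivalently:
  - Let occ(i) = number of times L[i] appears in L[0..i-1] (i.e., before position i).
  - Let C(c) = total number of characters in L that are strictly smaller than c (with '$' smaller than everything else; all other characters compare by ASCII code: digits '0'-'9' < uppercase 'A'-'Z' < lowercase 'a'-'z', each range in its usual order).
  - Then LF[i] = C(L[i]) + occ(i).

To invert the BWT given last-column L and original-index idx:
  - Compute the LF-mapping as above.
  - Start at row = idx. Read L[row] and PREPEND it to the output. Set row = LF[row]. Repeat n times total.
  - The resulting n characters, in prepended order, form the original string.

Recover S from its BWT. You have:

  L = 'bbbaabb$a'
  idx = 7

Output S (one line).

Answer: bbaabbab$

Derivation:
LF mapping: 4 5 6 1 2 7 8 0 3
Walk LF starting at row 7, prepending L[row]:
  step 1: row=7, L[7]='$', prepend. Next row=LF[7]=0
  step 2: row=0, L[0]='b', prepend. Next row=LF[0]=4
  step 3: row=4, L[4]='a', prepend. Next row=LF[4]=2
  step 4: row=2, L[2]='b', prepend. Next row=LF[2]=6
  step 5: row=6, L[6]='b', prepend. Next row=LF[6]=8
  step 6: row=8, L[8]='a', prepend. Next row=LF[8]=3
  step 7: row=3, L[3]='a', prepend. Next row=LF[3]=1
  step 8: row=1, L[1]='b', prepend. Next row=LF[1]=5
  step 9: row=5, L[5]='b', prepend. Next row=LF[5]=7
Reversed output: bbaabbab$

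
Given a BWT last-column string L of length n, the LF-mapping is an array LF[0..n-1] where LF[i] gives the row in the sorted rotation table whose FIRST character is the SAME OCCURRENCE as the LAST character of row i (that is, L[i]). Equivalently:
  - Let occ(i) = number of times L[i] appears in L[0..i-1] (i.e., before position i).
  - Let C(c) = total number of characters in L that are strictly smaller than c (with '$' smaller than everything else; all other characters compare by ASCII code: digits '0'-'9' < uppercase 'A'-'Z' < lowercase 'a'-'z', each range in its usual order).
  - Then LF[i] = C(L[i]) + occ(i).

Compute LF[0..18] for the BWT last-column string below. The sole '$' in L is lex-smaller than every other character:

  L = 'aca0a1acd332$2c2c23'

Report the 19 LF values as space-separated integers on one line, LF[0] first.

Answer: 10 14 11 1 12 2 13 15 18 7 8 3 0 4 16 5 17 6 9

Derivation:
Char counts: '$':1, '0':1, '1':1, '2':4, '3':3, 'a':4, 'c':4, 'd':1
C (first-col start): C('$')=0, C('0')=1, C('1')=2, C('2')=3, C('3')=7, C('a')=10, C('c')=14, C('d')=18
L[0]='a': occ=0, LF[0]=C('a')+0=10+0=10
L[1]='c': occ=0, LF[1]=C('c')+0=14+0=14
L[2]='a': occ=1, LF[2]=C('a')+1=10+1=11
L[3]='0': occ=0, LF[3]=C('0')+0=1+0=1
L[4]='a': occ=2, LF[4]=C('a')+2=10+2=12
L[5]='1': occ=0, LF[5]=C('1')+0=2+0=2
L[6]='a': occ=3, LF[6]=C('a')+3=10+3=13
L[7]='c': occ=1, LF[7]=C('c')+1=14+1=15
L[8]='d': occ=0, LF[8]=C('d')+0=18+0=18
L[9]='3': occ=0, LF[9]=C('3')+0=7+0=7
L[10]='3': occ=1, LF[10]=C('3')+1=7+1=8
L[11]='2': occ=0, LF[11]=C('2')+0=3+0=3
L[12]='$': occ=0, LF[12]=C('$')+0=0+0=0
L[13]='2': occ=1, LF[13]=C('2')+1=3+1=4
L[14]='c': occ=2, LF[14]=C('c')+2=14+2=16
L[15]='2': occ=2, LF[15]=C('2')+2=3+2=5
L[16]='c': occ=3, LF[16]=C('c')+3=14+3=17
L[17]='2': occ=3, LF[17]=C('2')+3=3+3=6
L[18]='3': occ=2, LF[18]=C('3')+2=7+2=9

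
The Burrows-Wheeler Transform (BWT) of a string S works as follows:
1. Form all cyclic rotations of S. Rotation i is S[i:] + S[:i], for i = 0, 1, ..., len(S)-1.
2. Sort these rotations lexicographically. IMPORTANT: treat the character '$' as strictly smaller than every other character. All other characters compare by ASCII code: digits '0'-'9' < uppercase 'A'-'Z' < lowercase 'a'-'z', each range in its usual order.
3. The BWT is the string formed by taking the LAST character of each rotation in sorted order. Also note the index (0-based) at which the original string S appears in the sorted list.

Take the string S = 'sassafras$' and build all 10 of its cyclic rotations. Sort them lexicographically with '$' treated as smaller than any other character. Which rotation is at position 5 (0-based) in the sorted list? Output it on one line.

Answer: ras$sassaf

Derivation:
All 10 rotations (rotation i = S[i:]+S[:i]):
  rot[0] = sassafras$
  rot[1] = assafras$s
  rot[2] = ssafras$sa
  rot[3] = safras$sas
  rot[4] = afras$sass
  rot[5] = fras$sassa
  rot[6] = ras$sassaf
  rot[7] = as$sassafr
  rot[8] = s$sassafra
  rot[9] = $sassafras
Sorted (with $ < everything):
  sorted[0] = $sassafras
  sorted[1] = afras$sass
  sorted[2] = as$sassafr
  sorted[3] = assafras$s
  sorted[4] = fras$sassa
  sorted[5] = ras$sassaf
  sorted[6] = s$sassafra
  sorted[7] = safras$sas
  sorted[8] = sassafras$
  sorted[9] = ssafras$sa
sorted[5] = ras$sassaf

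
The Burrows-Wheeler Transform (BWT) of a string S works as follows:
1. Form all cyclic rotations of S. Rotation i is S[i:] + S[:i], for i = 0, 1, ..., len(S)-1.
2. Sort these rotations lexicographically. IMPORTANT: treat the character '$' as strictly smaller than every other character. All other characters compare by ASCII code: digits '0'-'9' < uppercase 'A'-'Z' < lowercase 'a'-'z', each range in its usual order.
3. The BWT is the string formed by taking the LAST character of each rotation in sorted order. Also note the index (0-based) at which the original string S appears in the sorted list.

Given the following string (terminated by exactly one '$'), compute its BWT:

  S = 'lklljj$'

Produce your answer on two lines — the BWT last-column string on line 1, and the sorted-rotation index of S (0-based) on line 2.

Answer: jjlll$k
5

Derivation:
All 7 rotations (rotation i = S[i:]+S[:i]):
  rot[0] = lklljj$
  rot[1] = klljj$l
  rot[2] = lljj$lk
  rot[3] = ljj$lkl
  rot[4] = jj$lkll
  rot[5] = j$lkllj
  rot[6] = $lklljj
Sorted (with $ < everything):
  sorted[0] = $lklljj  (last char: 'j')
  sorted[1] = j$lkllj  (last char: 'j')
  sorted[2] = jj$lkll  (last char: 'l')
  sorted[3] = klljj$l  (last char: 'l')
  sorted[4] = ljj$lkl  (last char: 'l')
  sorted[5] = lklljj$  (last char: '$')
  sorted[6] = lljj$lk  (last char: 'k')
Last column: jjlll$k
Original string S is at sorted index 5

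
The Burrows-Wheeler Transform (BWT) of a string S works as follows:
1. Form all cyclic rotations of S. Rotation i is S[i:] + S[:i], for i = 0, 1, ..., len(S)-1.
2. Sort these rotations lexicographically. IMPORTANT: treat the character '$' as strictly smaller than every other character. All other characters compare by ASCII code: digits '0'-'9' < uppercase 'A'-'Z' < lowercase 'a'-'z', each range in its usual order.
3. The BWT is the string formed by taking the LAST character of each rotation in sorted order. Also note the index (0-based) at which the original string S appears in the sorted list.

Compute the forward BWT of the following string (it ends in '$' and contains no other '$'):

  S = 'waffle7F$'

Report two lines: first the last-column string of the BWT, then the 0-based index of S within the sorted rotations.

All 9 rotations (rotation i = S[i:]+S[:i]):
  rot[0] = waffle7F$
  rot[1] = affle7F$w
  rot[2] = ffle7F$wa
  rot[3] = fle7F$waf
  rot[4] = le7F$waff
  rot[5] = e7F$waffl
  rot[6] = 7F$waffle
  rot[7] = F$waffle7
  rot[8] = $waffle7F
Sorted (with $ < everything):
  sorted[0] = $waffle7F  (last char: 'F')
  sorted[1] = 7F$waffle  (last char: 'e')
  sorted[2] = F$waffle7  (last char: '7')
  sorted[3] = affle7F$w  (last char: 'w')
  sorted[4] = e7F$waffl  (last char: 'l')
  sorted[5] = ffle7F$wa  (last char: 'a')
  sorted[6] = fle7F$waf  (last char: 'f')
  sorted[7] = le7F$waff  (last char: 'f')
  sorted[8] = waffle7F$  (last char: '$')
Last column: Fe7wlaff$
Original string S is at sorted index 8

Answer: Fe7wlaff$
8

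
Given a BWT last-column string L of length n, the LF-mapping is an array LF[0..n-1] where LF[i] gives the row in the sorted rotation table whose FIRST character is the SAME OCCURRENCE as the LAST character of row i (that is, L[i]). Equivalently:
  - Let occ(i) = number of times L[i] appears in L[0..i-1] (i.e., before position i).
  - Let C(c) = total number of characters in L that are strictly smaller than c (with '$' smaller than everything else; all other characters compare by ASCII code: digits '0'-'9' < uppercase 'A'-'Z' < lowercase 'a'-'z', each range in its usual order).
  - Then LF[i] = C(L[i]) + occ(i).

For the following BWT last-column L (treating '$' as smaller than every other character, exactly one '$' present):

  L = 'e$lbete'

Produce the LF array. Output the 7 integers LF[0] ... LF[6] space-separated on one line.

Char counts: '$':1, 'b':1, 'e':3, 'l':1, 't':1
C (first-col start): C('$')=0, C('b')=1, C('e')=2, C('l')=5, C('t')=6
L[0]='e': occ=0, LF[0]=C('e')+0=2+0=2
L[1]='$': occ=0, LF[1]=C('$')+0=0+0=0
L[2]='l': occ=0, LF[2]=C('l')+0=5+0=5
L[3]='b': occ=0, LF[3]=C('b')+0=1+0=1
L[4]='e': occ=1, LF[4]=C('e')+1=2+1=3
L[5]='t': occ=0, LF[5]=C('t')+0=6+0=6
L[6]='e': occ=2, LF[6]=C('e')+2=2+2=4

Answer: 2 0 5 1 3 6 4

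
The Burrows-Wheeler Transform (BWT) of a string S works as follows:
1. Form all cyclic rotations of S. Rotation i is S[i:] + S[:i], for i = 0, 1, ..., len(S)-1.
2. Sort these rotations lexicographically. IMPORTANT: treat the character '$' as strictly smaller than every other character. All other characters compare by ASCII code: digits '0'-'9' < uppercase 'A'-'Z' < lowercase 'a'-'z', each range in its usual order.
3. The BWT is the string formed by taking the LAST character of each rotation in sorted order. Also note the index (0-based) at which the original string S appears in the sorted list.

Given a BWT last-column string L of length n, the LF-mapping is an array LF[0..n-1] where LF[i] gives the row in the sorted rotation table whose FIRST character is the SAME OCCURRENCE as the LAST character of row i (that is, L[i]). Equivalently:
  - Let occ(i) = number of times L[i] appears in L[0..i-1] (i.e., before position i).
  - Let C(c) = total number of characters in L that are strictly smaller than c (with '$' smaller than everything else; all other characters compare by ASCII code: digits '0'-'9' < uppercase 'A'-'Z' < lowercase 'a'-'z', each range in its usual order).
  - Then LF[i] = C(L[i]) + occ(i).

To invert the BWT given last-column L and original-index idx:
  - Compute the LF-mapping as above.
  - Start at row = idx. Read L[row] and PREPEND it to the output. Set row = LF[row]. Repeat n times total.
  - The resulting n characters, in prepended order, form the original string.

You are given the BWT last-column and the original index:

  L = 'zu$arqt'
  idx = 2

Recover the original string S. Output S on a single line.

LF mapping: 6 5 0 1 3 2 4
Walk LF starting at row 2, prepending L[row]:
  step 1: row=2, L[2]='$', prepend. Next row=LF[2]=0
  step 2: row=0, L[0]='z', prepend. Next row=LF[0]=6
  step 3: row=6, L[6]='t', prepend. Next row=LF[6]=4
  step 4: row=4, L[4]='r', prepend. Next row=LF[4]=3
  step 5: row=3, L[3]='a', prepend. Next row=LF[3]=1
  step 6: row=1, L[1]='u', prepend. Next row=LF[1]=5
  step 7: row=5, L[5]='q', prepend. Next row=LF[5]=2
Reversed output: quartz$

Answer: quartz$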